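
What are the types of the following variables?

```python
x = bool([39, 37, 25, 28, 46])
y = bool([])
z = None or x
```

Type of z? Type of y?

None or <bool> returns the bool; bool() returns bool

bool, bool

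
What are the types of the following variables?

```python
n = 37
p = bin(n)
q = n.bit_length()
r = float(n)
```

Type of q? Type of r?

int.bit_length() returns int; float() returns float

int, float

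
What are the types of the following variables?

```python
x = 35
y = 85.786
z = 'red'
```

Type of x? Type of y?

x is int; y is float

int, float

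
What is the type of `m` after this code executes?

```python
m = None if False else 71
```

Ternary: condition is False, else branch (71) taken → int

int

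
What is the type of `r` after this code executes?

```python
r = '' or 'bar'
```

'or' returns first truthy value ('bar', which is str)

str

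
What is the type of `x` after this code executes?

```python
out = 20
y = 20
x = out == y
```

Equality comparison returns bool

bool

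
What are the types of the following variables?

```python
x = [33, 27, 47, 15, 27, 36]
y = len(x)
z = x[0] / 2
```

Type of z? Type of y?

int / int returns float; len() returns int

float, int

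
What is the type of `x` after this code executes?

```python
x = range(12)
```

range() returns a range object

range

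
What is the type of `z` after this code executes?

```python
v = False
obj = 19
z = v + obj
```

bool + int returns int (False is 0, so 0 + 19 = 19)

int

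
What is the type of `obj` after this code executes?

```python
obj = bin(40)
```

bin() returns str representation

str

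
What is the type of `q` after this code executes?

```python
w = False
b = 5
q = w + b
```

bool + int returns int (False is 0, so 0 + 5 = 5)

int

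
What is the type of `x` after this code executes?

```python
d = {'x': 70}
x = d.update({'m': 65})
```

dict.update() returns None

NoneType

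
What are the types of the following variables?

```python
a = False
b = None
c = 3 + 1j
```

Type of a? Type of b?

a is bool; b is NoneType

bool, NoneType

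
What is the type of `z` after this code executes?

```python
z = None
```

None has type NoneType

NoneType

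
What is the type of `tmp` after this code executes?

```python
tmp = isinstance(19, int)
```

isinstance() returns bool

bool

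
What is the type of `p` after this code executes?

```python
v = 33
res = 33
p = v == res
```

Equality comparison returns bool

bool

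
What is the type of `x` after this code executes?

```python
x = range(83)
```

range() returns a range object

range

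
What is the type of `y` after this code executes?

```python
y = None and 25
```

'and' returns first falsy value (None)

NoneType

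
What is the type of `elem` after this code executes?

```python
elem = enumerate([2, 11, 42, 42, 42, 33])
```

enumerate() returns an enumerate iterator object

enumerate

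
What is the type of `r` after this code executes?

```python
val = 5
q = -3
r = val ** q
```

int ** negative int returns float

float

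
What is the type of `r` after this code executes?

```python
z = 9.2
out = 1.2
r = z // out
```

float // float returns float (floor division preserves float type)

float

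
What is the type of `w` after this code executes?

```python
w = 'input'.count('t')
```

str.count() returns int

int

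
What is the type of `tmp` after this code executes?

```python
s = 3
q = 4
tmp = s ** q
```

int ** positive int returns int (3 ** 4 = 81)

int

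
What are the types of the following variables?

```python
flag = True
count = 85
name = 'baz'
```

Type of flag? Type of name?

flag is bool; name is str

bool, str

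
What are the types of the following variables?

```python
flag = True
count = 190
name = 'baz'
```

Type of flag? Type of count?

flag is bool; count is int

bool, int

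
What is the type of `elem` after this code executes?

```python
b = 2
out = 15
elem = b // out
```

int // int returns int (2 // 15 = 0)

int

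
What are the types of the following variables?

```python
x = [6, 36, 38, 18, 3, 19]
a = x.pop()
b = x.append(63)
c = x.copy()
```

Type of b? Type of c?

list.append() returns None; list.copy() returns list

NoneType, list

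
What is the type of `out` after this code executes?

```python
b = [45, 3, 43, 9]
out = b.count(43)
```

list.count() returns int

int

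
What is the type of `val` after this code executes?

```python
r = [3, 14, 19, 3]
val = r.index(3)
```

list.index() returns int

int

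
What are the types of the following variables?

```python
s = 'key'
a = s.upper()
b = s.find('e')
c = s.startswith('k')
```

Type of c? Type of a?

str.startswith() returns bool; str.upper() returns str

bool, str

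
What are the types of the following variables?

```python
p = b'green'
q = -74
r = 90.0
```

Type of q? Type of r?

q is int; r is float

int, float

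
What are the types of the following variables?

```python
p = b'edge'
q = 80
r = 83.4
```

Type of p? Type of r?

p is bytes; r is float

bytes, float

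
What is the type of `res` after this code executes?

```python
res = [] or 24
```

'or' returns first truthy value (24, which is int)

int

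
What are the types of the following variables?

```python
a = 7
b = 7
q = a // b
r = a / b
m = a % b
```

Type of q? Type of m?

int // int returns int; int % int returns int

int, int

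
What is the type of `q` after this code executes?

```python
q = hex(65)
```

hex() returns str representation

str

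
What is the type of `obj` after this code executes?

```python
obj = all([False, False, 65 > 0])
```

all() returns bool

bool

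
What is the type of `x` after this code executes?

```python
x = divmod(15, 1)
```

divmod() returns a tuple (quotient, remainder)

tuple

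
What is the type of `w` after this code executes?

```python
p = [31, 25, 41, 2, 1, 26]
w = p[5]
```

Indexing a list of ints returns int (p[5] = 26)

int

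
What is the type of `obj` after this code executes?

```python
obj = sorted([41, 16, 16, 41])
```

sorted() always returns list

list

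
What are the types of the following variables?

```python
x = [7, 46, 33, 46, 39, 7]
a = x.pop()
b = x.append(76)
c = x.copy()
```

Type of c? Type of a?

list.copy() returns list; list.pop() returns the element (int)

list, int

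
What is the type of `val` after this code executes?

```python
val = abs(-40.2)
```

abs() of float returns float

float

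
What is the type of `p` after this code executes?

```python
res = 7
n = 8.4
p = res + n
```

int + float returns float (7 + 8.4 = 15.4)

float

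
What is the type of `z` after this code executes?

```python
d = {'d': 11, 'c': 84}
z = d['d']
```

Accessing dict[str, int] with key 'd' returns int value 11

int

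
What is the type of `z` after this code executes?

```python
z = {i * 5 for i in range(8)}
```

A set comprehension {expr for x in iterable} produces a set

set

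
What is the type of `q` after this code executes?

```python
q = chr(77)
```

chr() returns str (single character)

str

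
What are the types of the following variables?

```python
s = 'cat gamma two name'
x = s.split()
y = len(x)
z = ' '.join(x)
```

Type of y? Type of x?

len() returns int; str.split() returns list

int, list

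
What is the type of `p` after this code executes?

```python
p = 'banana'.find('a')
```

str.find() returns int (index, or -1)

int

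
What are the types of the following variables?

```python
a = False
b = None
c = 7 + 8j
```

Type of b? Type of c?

b is NoneType; c is complex

NoneType, complex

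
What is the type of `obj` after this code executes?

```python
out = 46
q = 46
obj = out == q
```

Equality comparison returns bool

bool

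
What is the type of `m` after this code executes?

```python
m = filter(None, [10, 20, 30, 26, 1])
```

filter() returns a filter iterator object

filter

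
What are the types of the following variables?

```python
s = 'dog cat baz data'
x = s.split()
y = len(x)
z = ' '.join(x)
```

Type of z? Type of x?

str.join() returns str; str.split() returns list

str, list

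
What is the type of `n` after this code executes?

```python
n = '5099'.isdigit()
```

str.isdigit() returns bool

bool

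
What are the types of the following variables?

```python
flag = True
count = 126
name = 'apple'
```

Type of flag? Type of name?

flag is bool; name is str

bool, str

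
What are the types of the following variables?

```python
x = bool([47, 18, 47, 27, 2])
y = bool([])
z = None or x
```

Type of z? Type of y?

None or <bool> returns the bool; bool() returns bool

bool, bool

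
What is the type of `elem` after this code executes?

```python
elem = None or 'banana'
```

'or' with None returns the other value ('banana', str)

str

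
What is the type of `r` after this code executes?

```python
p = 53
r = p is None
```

'is' comparison returns bool

bool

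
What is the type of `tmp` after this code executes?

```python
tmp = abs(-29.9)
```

abs() of float returns float

float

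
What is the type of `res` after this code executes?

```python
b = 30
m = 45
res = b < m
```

Comparison operators return bool

bool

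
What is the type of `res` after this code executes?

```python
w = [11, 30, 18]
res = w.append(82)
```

list.append() returns None (mutates in place)

NoneType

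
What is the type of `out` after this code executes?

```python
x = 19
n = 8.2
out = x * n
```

int * float returns float (19 * 8.2 = 155.8)

float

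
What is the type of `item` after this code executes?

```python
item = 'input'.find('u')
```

str.find() returns int (index, or -1)

int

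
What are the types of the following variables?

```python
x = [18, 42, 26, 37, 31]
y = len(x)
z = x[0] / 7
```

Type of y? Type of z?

len() returns int; int / int returns float

int, float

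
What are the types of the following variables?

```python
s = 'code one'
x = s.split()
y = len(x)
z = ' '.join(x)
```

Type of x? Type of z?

str.split() returns list; str.join() returns str

list, str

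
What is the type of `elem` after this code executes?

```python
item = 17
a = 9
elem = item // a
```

int // int returns int (17 // 9 = 1)

int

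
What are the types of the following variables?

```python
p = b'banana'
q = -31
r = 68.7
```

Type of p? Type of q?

p is bytes; q is int

bytes, int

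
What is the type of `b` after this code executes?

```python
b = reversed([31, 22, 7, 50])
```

reversed() on a list returns a list_reverseiterator

list_reverseiterator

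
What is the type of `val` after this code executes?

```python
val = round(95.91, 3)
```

round() with ndigits arg returns float

float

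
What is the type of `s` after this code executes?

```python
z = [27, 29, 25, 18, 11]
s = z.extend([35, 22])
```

list.extend() returns None

NoneType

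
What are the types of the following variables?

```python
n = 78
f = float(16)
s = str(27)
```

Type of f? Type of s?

f is float; s is str

float, str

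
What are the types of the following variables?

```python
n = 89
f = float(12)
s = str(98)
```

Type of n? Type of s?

n is int; s is str

int, str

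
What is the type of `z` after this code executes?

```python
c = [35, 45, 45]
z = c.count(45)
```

list.count() returns int

int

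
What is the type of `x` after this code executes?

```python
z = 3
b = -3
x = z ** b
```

int ** negative int returns float

float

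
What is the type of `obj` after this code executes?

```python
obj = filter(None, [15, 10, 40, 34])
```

filter() returns a filter iterator object

filter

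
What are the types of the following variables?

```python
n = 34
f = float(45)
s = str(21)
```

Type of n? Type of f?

n is int; f is float

int, float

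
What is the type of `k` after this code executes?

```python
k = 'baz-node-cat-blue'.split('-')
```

str.split() returns list

list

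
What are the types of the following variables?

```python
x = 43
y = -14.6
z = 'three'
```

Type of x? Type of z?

x is int; z is str

int, str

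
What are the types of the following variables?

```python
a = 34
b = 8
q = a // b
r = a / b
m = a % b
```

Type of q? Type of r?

int // int returns int; int / int returns float

int, float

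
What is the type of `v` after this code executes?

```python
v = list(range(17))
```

list(range(...)) returns list

list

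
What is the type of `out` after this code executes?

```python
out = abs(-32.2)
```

abs() of float returns float

float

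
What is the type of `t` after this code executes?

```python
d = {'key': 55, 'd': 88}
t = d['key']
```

Accessing dict[str, int] with key 'key' returns int value 55

int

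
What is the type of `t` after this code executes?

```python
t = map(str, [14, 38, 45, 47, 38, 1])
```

map() returns a map iterator object

map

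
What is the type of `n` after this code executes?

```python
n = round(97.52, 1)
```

round() with ndigits arg returns float

float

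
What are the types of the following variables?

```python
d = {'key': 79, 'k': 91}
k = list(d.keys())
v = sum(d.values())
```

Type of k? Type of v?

list(...) returns list; sum of int values returns int

list, int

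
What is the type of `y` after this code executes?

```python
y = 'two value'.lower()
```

str.lower() returns str

str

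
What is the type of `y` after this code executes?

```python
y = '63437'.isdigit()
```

str.isdigit() returns bool

bool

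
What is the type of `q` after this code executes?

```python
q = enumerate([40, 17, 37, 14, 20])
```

enumerate() returns an enumerate iterator object

enumerate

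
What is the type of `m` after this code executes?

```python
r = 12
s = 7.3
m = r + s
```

int + float returns float (12 + 7.3 = 19.3)

float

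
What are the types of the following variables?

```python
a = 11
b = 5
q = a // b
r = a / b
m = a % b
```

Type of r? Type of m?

int / int returns float; int % int returns int

float, int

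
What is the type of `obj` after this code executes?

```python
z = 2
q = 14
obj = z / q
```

int / int always returns float in Python 3 (2 / 14 = 0.142857)

float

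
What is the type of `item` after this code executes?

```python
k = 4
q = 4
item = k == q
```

Equality comparison returns bool

bool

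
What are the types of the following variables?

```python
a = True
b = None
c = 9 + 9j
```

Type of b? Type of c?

b is NoneType; c is complex

NoneType, complex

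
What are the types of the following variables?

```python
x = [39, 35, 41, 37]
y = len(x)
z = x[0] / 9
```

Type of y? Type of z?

len() returns int; int / int returns float

int, float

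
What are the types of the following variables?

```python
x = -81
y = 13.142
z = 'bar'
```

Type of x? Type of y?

x is int; y is float

int, float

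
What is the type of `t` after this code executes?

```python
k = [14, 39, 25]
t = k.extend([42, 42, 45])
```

list.extend() returns None

NoneType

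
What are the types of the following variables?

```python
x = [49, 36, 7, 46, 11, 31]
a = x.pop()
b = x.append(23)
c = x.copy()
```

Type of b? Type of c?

list.append() returns None; list.copy() returns list

NoneType, list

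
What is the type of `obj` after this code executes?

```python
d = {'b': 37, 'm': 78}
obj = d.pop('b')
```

dict.pop() returns the value (int)

int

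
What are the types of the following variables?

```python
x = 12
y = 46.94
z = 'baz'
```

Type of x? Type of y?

x is int; y is float

int, float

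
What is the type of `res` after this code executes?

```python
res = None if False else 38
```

Ternary: condition is False, else branch (38) taken → int

int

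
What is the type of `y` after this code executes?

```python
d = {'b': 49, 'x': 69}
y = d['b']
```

Accessing dict[str, int] with key 'b' returns int value 49

int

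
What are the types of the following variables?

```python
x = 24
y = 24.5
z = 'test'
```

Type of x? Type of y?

x is int; y is float

int, float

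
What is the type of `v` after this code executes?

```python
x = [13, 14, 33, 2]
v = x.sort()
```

list.sort() returns None (sorts in place)

NoneType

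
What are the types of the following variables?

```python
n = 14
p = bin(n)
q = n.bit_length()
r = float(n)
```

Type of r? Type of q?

float() returns float; int.bit_length() returns int

float, int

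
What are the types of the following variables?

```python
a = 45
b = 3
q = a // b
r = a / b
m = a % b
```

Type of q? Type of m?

int // int returns int; int % int returns int

int, int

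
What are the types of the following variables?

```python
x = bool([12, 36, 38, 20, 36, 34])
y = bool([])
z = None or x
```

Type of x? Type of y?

bool() returns bool; bool() returns bool

bool, bool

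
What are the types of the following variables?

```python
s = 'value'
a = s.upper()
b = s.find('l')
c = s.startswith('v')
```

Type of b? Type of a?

str.find() returns int; str.upper() returns str

int, str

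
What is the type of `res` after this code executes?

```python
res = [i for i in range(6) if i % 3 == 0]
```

A list comprehension [...] produces a list

list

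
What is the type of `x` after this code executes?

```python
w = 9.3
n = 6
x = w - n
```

float - int returns float (9.3 - 6 = 3.3)

float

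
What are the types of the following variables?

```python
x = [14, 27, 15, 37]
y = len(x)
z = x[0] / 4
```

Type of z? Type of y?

int / int returns float; len() returns int

float, int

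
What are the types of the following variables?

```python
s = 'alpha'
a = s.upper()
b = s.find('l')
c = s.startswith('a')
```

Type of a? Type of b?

str.upper() returns str; str.find() returns int

str, int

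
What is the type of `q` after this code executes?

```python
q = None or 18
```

'or' with None returns the other value (18, int)

int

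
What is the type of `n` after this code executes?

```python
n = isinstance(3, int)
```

isinstance() returns bool

bool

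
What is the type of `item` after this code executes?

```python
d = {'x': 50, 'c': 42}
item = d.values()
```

.values() returns a dict_values view object

dict_values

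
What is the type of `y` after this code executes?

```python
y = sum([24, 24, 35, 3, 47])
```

sum() of ints returns int

int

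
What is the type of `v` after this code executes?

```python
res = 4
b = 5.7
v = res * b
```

int * float returns float (4 * 5.7 = 22.8)

float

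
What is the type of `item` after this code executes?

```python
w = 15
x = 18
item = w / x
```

int / int always returns float in Python 3 (15 / 18 = 0.833333)

float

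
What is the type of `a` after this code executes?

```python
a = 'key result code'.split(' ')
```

str.split() returns list

list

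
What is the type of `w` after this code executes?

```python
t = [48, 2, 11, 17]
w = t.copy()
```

list.copy() returns list

list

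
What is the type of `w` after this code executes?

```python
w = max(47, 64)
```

max() of ints returns int

int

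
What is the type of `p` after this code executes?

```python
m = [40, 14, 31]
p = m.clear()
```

list.clear() returns None

NoneType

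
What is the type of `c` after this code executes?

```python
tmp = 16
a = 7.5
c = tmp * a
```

int * float returns float (16 * 7.5 = 120.0)

float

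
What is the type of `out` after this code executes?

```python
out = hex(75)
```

hex() returns str representation

str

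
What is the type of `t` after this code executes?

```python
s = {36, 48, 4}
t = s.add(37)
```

set.add() returns None (mutates in place)

NoneType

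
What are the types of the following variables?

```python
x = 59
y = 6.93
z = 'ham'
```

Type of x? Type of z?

x is int; z is str

int, str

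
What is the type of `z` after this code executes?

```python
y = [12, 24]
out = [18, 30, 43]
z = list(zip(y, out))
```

list(zip(...)) returns a list of tuples

list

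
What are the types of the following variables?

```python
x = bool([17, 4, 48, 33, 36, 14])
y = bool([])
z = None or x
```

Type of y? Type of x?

bool() returns bool; bool() returns bool

bool, bool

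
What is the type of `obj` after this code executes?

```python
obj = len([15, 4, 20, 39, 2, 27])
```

len() always returns int

int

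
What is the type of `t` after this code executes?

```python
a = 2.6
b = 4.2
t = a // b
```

float // float returns float (floor division preserves float type)

float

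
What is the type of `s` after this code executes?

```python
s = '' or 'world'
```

'or' returns first truthy value ('world', which is str)

str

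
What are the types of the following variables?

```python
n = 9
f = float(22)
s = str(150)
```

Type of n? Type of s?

n is int; s is str

int, str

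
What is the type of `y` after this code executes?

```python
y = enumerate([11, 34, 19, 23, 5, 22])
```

enumerate() returns an enumerate iterator object

enumerate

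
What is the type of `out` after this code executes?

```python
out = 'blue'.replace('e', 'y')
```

str.replace() returns str

str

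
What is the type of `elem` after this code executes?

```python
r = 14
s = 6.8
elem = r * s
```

int * float returns float (14 * 6.8 = 95.2)

float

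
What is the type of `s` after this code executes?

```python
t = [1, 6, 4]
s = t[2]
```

Indexing a list of ints returns int (t[2] = 4)

int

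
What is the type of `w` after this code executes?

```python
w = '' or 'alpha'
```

'or' returns first truthy value ('alpha', which is str)

str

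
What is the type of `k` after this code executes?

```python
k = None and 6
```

'and' returns first falsy value (None)

NoneType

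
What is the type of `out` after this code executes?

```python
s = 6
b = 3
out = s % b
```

int % int returns int (6 % 3 = 0)

int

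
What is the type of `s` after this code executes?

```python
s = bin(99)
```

bin() returns str representation

str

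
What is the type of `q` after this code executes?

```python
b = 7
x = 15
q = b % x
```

int % int returns int (7 % 15 = 7)

int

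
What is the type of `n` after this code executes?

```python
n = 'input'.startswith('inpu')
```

str.startswith() returns bool

bool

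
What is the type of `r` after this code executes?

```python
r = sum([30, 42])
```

sum() of ints returns int

int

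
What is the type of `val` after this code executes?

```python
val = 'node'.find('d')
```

str.find() returns int (index, or -1)

int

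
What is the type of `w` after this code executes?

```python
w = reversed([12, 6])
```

reversed() on a list returns a list_reverseiterator

list_reverseiterator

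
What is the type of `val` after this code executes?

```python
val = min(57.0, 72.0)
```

min() of floats returns float

float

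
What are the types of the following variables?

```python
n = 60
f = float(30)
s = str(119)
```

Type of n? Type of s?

n is int; s is str

int, str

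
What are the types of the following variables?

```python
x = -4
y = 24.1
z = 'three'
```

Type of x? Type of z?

x is int; z is str

int, str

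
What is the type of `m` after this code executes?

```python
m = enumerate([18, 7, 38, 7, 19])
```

enumerate() returns an enumerate iterator object

enumerate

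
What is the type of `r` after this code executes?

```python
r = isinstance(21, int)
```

isinstance() returns bool

bool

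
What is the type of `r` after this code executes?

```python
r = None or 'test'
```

'or' with None returns the other value ('test', str)

str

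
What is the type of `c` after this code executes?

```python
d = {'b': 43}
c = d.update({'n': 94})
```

dict.update() returns None

NoneType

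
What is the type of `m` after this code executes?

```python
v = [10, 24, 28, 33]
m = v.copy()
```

list.copy() returns list

list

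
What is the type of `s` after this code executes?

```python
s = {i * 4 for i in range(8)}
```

A set comprehension {expr for x in iterable} produces a set

set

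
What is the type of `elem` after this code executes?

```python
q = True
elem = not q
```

'not' always returns bool

bool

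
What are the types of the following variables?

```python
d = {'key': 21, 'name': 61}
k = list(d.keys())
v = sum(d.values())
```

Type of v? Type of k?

sum of int values returns int; list(...) returns list

int, list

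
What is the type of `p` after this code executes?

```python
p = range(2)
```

range() returns a range object

range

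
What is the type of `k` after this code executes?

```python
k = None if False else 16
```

Ternary: condition is False, else branch (16) taken → int

int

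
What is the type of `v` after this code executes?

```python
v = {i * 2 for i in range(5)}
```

A set comprehension {expr for x in iterable} produces a set

set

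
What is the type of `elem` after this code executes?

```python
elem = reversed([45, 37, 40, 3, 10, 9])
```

reversed() on a list returns a list_reverseiterator

list_reverseiterator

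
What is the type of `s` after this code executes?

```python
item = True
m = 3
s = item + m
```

bool + int returns int (True is 1, so 1 + 3 = 4)

int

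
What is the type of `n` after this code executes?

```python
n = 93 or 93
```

'or' returns the first truthy value (93, which is int)

int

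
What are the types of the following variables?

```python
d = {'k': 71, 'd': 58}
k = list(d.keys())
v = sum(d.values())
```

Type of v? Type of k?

sum of int values returns int; list(...) returns list

int, list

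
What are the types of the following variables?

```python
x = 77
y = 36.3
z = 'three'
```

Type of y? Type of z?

y is float; z is str

float, str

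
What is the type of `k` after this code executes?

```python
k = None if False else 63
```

Ternary: condition is False, else branch (63) taken → int

int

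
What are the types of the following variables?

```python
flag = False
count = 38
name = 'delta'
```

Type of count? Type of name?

count is int; name is str

int, str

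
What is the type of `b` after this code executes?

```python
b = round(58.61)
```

round() with no ndigits arg returns int

int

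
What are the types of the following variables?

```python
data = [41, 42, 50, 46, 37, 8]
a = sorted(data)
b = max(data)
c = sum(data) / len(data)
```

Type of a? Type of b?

sorted() returns list; max of ints returns int

list, int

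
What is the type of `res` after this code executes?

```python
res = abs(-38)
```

abs() of int returns int

int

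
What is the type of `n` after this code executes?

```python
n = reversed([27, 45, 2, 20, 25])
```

reversed() on a list returns a list_reverseiterator

list_reverseiterator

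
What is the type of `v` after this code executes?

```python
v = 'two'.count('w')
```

str.count() returns int

int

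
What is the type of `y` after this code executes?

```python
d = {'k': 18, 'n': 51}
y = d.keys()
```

.keys() returns a dict_keys view object

dict_keys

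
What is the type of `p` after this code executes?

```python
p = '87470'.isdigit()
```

str.isdigit() returns bool

bool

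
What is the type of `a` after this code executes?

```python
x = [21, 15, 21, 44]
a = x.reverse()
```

list.reverse() returns None

NoneType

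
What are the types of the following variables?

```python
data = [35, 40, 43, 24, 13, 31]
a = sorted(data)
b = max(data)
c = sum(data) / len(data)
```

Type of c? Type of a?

int / int returns float; sorted() returns list

float, list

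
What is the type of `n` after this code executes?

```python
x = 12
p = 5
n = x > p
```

Comparison operators return bool

bool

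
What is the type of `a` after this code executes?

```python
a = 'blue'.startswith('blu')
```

str.startswith() returns bool

bool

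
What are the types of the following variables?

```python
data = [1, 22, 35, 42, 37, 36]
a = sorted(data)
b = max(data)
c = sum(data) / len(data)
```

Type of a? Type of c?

sorted() returns list; int / int returns float

list, float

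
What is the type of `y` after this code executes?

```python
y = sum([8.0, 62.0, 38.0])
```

sum() of floats returns float

float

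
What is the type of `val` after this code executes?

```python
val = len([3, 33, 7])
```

len() always returns int

int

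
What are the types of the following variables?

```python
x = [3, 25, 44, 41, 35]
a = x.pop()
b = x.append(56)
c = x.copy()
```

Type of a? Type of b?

list.pop() returns the element (int); list.append() returns None

int, NoneType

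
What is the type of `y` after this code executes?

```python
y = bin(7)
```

bin() returns str representation

str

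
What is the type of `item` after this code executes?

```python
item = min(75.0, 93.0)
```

min() of floats returns float

float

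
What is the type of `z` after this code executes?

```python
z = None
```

None has type NoneType

NoneType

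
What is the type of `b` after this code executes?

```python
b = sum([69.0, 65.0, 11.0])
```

sum() of floats returns float

float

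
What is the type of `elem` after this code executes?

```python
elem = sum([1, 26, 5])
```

sum() of ints returns int

int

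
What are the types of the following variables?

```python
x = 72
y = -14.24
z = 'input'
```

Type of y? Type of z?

y is float; z is str

float, str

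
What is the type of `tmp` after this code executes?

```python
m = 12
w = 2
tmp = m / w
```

int / int always returns float in Python 3 (12 / 2 = 6)

float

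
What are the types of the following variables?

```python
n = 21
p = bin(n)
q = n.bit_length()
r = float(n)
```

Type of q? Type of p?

int.bit_length() returns int; bin() returns str

int, str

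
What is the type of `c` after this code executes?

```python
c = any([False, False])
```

any() returns bool

bool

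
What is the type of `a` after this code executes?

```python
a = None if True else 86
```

Ternary: condition is True, if branch (None) taken → NoneType

NoneType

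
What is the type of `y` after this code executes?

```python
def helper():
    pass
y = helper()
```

A function with no return statement returns None

NoneType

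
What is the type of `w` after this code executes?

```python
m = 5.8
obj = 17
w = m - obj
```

float - int returns float (5.8 - 17 = -11.2)

float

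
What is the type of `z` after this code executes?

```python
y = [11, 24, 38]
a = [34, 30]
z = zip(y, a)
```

zip() returns a zip iterator object

zip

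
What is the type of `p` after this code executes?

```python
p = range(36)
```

range() returns a range object

range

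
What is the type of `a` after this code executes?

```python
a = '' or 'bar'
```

'or' returns first truthy value ('bar', which is str)

str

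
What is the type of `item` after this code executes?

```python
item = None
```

None has type NoneType

NoneType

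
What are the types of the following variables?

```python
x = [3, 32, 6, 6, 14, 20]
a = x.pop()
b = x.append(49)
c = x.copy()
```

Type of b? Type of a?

list.append() returns None; list.pop() returns the element (int)

NoneType, int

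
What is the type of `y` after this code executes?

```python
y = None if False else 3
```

Ternary: condition is False, else branch (3) taken → int

int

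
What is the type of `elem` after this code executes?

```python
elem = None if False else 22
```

Ternary: condition is False, else branch (22) taken → int

int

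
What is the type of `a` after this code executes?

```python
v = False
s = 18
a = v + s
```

bool + int returns int (False is 0, so 0 + 18 = 18)

int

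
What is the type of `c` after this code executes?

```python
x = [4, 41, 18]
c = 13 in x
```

'in' operator returns bool

bool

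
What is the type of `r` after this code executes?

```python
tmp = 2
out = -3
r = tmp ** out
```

int ** negative int returns float

float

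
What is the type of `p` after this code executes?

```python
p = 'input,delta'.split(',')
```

str.split() returns list

list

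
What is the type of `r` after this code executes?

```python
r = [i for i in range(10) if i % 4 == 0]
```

A list comprehension [...] produces a list

list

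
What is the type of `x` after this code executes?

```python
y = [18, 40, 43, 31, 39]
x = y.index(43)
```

list.index() returns int

int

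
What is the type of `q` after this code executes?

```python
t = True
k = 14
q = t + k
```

bool + int returns int (True is 1, so 1 + 14 = 15)

int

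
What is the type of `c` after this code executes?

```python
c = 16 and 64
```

'and' returns the last value when all truthy (64, which is int)

int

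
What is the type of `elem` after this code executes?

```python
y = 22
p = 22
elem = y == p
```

Equality comparison returns bool

bool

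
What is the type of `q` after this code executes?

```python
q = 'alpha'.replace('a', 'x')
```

str.replace() returns str

str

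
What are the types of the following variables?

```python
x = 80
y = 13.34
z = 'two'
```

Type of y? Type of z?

y is float; z is str

float, str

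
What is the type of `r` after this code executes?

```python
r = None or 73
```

'or' with None returns the other value (73, int)

int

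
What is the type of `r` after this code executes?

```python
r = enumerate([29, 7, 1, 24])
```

enumerate() returns an enumerate iterator object

enumerate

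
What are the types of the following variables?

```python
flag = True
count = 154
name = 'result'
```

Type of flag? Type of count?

flag is bool; count is int

bool, int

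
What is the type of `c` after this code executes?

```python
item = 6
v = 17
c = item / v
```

int / int always returns float in Python 3 (6 / 17 = 0.352941)

float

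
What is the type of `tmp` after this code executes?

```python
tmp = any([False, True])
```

any() returns bool

bool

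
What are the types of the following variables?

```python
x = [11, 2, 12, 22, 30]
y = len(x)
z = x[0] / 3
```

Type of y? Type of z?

len() returns int; int / int returns float

int, float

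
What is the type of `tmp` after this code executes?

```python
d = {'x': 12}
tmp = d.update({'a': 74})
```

dict.update() returns None

NoneType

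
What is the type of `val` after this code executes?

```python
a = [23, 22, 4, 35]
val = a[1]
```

Indexing a list of ints returns int (a[1] = 22)

int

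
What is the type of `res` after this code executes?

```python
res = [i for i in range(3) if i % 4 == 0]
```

A list comprehension [...] produces a list

list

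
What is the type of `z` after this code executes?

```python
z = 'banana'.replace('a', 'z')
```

str.replace() returns str

str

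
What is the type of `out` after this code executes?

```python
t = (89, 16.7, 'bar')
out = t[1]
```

Index 1 of tuple is 16.7 which is float

float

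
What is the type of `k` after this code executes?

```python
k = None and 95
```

'and' returns first falsy value (None)

NoneType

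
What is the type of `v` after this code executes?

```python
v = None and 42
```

'and' returns first falsy value (None)

NoneType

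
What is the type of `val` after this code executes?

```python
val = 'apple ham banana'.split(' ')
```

str.split() returns list

list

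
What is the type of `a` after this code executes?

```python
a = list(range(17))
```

list(range(...)) returns list

list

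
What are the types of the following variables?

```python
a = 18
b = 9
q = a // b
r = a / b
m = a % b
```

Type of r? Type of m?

int / int returns float; int % int returns int

float, int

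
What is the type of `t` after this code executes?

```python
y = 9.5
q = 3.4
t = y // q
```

float // float returns float (floor division preserves float type)

float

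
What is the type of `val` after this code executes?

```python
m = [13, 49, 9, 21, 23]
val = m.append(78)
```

list.append() returns None (mutates in place)

NoneType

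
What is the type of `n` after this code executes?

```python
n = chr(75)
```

chr() returns str (single character)

str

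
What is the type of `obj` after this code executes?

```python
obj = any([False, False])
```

any() returns bool

bool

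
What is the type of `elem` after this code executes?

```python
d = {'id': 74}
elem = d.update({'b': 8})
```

dict.update() returns None

NoneType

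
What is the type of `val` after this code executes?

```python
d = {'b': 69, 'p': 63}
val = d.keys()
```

.keys() returns a dict_keys view object

dict_keys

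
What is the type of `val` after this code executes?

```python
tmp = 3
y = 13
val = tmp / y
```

int / int always returns float in Python 3 (3 / 13 = 0.230769)

float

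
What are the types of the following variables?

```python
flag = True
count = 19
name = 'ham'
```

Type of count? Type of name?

count is int; name is str

int, str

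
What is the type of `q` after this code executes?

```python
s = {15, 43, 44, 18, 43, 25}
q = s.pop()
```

Popping from a set of ints returns int

int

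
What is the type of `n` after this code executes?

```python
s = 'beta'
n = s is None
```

'is' comparison returns bool

bool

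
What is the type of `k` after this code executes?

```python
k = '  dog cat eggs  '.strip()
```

str.strip() returns str

str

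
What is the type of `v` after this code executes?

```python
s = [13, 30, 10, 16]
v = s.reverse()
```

list.reverse() returns None

NoneType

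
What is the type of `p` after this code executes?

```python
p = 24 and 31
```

'and' returns the last value when all truthy (31, which is int)

int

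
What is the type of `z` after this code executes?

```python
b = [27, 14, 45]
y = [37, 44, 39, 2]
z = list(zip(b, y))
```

list(zip(...)) returns a list of tuples

list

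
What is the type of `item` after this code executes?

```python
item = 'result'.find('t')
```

str.find() returns int (index, or -1)

int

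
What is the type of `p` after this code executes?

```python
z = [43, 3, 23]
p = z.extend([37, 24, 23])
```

list.extend() returns None

NoneType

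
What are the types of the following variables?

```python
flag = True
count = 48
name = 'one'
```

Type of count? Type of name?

count is int; name is str

int, str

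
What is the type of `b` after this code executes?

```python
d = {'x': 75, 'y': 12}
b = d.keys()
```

.keys() returns a dict_keys view object

dict_keys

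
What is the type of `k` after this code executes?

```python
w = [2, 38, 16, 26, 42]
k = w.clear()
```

list.clear() returns None

NoneType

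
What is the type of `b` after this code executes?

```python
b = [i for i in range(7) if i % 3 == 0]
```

A list comprehension [...] produces a list

list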